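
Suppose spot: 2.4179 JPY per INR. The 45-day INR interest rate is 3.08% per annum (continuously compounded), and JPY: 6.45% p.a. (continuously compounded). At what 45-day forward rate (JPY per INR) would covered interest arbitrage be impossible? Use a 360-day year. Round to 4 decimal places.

2.4281

T = 45/360 years.
JPY growth factor: e^(0.0645×45/360) = 1.0080951.
Growth of 1 INR over T: e^(0.0308×45/360) = 1.0038574.
So F = 2.4179 × 1.0080951 / 1.0038574 = 2.428107 (JPY/INR).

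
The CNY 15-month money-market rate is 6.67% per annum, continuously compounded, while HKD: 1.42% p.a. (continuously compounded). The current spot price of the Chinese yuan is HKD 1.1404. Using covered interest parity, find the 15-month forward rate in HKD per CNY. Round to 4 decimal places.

1.0680

T = 15/12 years.
HKD growth factor: e^(0.0142×15/12) = 1.0179085.
CNY accumulates by e^(0.0667×15/12) = 1.0869493.
So F = 1.1404 × 1.0179085 / 1.0869493 = 1.067964 (HKD/CNY).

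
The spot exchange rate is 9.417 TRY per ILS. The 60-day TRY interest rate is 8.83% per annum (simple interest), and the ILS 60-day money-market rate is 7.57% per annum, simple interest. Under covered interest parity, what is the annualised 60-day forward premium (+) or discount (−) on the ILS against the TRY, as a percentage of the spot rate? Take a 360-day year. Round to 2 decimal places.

T = 60/360 years.
No-arbitrage forward: 9.417 × 1.0147167 / 1.0126167 = 9.436529 TRY/ILS.
(F − S)/S ÷ T = (9.436529 − 9.417)/9.417/(60/360) = 0.012443 → 1.24%.

+1.24%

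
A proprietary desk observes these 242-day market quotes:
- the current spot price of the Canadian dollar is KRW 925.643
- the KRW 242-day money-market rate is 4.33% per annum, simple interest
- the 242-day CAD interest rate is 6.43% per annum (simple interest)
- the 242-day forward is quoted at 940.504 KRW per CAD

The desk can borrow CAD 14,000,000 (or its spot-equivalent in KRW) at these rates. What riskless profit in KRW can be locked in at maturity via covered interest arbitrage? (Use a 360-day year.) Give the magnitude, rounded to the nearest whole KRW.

T = 242/360 years.
Invest the CAD and cover forward: 14,000,000 × 1.043223888889 × 940.504 = KRW 13,736,187,365.54.
Convert at spot and invest in KRW: 14,000,000 × 925.643 × 1.029107222222 = KRW 13,336,202,550.99.
The quoted forward overvalues CAD, so borrow KRW, buy CAD at spot, deposit the CAD at 6.43%, and sell the proceeds forward at 940.504.
Arbitrage profit = |13,736,187,365.54 − 13,336,202,550.99| = KRW 399,984,815.

KRW 399,984,815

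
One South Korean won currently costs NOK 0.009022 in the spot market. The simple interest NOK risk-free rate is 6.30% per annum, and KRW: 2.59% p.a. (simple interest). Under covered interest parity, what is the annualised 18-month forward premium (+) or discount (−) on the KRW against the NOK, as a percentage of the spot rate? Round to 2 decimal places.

T = 18/12 years.
CIP forward (NOK per KRW) = 0.009022 × 1.094500/1.038850 = 0.009505298.
Annualised premium = (F − S)/S × (1/T) = (0.009505298 − 0.009022)/0.009022 ÷ (18/12) = 3.57%.

+3.57%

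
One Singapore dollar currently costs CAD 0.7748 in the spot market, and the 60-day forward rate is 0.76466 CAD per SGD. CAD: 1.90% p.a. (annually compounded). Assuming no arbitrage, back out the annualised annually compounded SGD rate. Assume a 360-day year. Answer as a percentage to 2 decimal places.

T = 60/360 years.
By CIP, F/S equals the CAD-to-SGD growth ratio: 0.76466/0.7748 = 0.9869128.
CAD growth factor: (1 + 0.0190)^(60/360) = 1.0031419.
Hence g_SGD = 1.0164443.
Annualise: 1.0164443^(360/60) − 1 = 0.102812 = 10.28%.

10.28%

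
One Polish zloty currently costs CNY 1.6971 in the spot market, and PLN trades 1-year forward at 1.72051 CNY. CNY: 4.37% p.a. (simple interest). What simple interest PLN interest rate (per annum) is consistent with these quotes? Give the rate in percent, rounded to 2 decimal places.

2.95%

T = 1 year.
By CIP, F/S equals the CNY-to-PLN growth ratio: 1.72051/1.6971 = 1.0137941.
CNY growth factor: 1 + 0.0437×1 = 1.043700.
Hence g_PLN = 1.029499.
(1.029499 − 1)/T = 0.029499, i.e. 2.95%.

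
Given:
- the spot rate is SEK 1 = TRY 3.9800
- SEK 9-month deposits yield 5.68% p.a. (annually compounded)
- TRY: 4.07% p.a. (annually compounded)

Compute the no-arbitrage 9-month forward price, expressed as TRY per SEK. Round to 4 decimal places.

3.9344

T = 9/12 years.
TRY growth factor: (1 + 0.0407)^(9/12) = 1.0303723.
Growth of 1 SEK over T: (1 + 0.0568)^(9/12) = 1.0423045.
Forward (TRY per SEK) = 3.98 × 1.0303723 / 1.0423045 = 3.934437.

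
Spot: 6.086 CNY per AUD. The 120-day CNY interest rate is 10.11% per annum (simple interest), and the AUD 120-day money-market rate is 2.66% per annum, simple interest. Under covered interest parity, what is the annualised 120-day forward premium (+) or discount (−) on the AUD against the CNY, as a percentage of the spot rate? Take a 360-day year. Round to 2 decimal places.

+7.38%

T = 120/360 years.
F = S · g_CNY/g_AUD = 6.086 × 1.033700/1.0088667 = 6.235807.
(F − S)/S ÷ T = (6.235807 − 6.086)/6.086/(120/360) = 0.073845 → 7.38%.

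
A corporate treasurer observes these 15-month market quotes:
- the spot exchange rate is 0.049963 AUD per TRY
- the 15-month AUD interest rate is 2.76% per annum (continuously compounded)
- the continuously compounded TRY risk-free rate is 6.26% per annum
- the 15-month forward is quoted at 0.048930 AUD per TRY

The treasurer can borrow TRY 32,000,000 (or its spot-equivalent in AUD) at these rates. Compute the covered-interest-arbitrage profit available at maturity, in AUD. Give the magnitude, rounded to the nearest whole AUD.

AUD 38,264

T = 15/12 years.
Route A — deposit TRY, sell forward: 32,000,000 × 1.081392973 × 0.048930 = AUD 1,693,201.86.
Route B — convert at spot, deposit AUD: 32,000,000 × 0.049963 × 1.035102028 = AUD 1,654,937.68.
The quoted forward overvalues TRY, so borrow AUD, buy TRY at spot, deposit the TRY at 6.26%, and sell the proceeds forward at 0.048930.
Profit = 1,693,201.86 − 1,654,937.68 = AUD 38,264.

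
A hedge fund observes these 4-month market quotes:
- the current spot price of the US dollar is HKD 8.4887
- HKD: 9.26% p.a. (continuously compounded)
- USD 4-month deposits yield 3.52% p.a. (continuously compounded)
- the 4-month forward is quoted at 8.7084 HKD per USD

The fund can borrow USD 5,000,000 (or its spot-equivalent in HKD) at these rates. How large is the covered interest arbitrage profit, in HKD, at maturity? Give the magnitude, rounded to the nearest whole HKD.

HKD 281,884

T = 4/12 years.
Invest the USD and cover forward: 5,000,000 × 1.0118024389 × 8.7084 = HKD 44,055,901.79.
Convert at spot and invest in HKD: 5,000,000 × 8.4887 × 1.0313479817 = HKD 43,774,018.06.
The quoted forward overvalues USD, so borrow HKD, buy USD at spot, deposit the USD at 3.52%, and sell the proceeds forward at 8.7084.
Profit = 44,055,901.79 − 43,774,018.06 = HKD 281,884.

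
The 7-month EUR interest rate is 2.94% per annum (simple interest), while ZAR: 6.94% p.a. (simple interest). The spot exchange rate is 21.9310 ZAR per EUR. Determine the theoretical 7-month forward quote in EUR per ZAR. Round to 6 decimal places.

T = 7/12 years.
Growth of 1 ZAR over T: 1 + 0.0694×7/12 = 1.0404833.
EUR accumulates by 1 + 0.0294×7/12 = 1.017150.
So F = 21.931 × 1.0404833 / 1.017150 = 22.43409 (ZAR/EUR).
Invert for EUR per ZAR: 1 / 22.43409 = 0.044575.

0.044575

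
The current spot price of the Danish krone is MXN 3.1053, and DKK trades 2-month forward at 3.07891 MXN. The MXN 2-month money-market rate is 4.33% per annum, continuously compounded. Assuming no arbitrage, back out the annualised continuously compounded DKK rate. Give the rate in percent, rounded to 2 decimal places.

9.45%

T = 2/12 years.
CIP gives F = S · g_MXN/g_DKK, so g_MXN/g_DKK = 3.07891/3.1053 = 0.9915016.
The MXN side grows by e^(0.0433×2/12) = 1.0072428.
Hence g_DKK = 1.0158761.
Take logs: ln 1.0158761 / (2/12) = 0.094508, so 9.45%.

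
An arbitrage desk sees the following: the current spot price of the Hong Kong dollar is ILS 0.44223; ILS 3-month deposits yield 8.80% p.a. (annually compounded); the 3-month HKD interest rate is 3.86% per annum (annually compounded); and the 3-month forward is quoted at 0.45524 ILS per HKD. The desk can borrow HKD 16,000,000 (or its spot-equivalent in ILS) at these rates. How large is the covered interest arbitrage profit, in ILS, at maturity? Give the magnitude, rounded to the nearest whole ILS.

ILS 126,677

T = 3/12 years.
Route A — deposit HKD, sell forward: 16,000,000 × 1.00951338 × 0.45524 = ILS 7,353,133.94.
Route B — convert at spot, deposit ILS: 16,000,000 × 0.44223 × 1.021309152 = ILS 7,226,456.74.
The quoted forward overvalues HKD, so borrow ILS, buy HKD at spot, deposit the HKD at 3.86%, and sell the proceeds forward at 0.45524.
Profit = 7,353,133.94 − 7,226,456.74 = ILS 126,677.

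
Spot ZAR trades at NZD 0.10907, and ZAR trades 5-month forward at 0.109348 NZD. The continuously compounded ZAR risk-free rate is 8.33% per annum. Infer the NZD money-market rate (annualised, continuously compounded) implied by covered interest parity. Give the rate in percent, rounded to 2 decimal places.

T = 5/12 years.
By CIP, F/S equals the NZD-to-ZAR growth ratio: 0.109348/0.10907 = 1.0025488.
The ZAR side grows by e^(0.0833×5/12) = 1.0353177.
Hence g_NZD = 1.0379565.
r = ln(1.0379565)/(5/12) = 0.089409 → 8.94%.

8.94%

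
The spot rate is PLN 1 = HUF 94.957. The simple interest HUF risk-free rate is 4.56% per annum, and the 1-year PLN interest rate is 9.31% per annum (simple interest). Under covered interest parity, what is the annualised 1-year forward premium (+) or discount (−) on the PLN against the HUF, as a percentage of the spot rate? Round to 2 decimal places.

T = 1 year.
CIP forward (HUF per PLN) = 94.957 × 1.045600/1.093100 = 90.830701.
Annualised premium = (F − S)/S × (1/T) = (90.830701 − 94.957)/94.957 ÷ 1 = -4.35%.

-4.35%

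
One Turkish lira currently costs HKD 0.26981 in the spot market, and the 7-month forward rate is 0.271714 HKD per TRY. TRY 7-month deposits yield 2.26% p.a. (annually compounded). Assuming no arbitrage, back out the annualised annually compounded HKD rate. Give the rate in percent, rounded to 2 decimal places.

3.50%

T = 7/12 years.
By CIP, F/S equals the HKD-to-TRY growth ratio: 0.271714/0.26981 = 1.0070568.
TRY growth factor: (1 + 0.0226)^(7/12) = 1.0131219.
That pins the HKD growth at 1.0202713.
r = 1.0202713^(12/7) − 1 = 0.035002 → 3.50%.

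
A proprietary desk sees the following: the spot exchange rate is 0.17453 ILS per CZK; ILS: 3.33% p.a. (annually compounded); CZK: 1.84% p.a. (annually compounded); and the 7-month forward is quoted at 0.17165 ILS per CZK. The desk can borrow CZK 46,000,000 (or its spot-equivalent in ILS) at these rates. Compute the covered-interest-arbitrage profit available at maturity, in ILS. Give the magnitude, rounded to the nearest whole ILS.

T = 7/12 years.
Route A — deposit CZK, sell forward: 46,000,000 × 1.010692542 × 0.17165 = ILS 7,980,327.24.
Route B — convert at spot, deposit ILS: 46,000,000 × 0.17453 × 1.019292316 = ILS 8,183,266.04.
The quoted forward undervalues CZK, so borrow CZK, convert to ILS at spot, deposit the ILS at 3.33%, and buy CZK forward at 0.17165 to cover the loan.
Profit = 8,183,266.04 − 7,980,327.24 = ILS 202,939.

ILS 202,939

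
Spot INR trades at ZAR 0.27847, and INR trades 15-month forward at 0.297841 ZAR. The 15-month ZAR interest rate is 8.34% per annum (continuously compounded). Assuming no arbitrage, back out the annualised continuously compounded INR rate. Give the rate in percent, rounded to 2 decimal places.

2.96%

T = 15/12 years.
F/S = 0.297841/0.27847 = 1.0695623 = (growth of ZAR) / (growth of INR).
ZAR growth factor: e^(0.0834×15/12) = 1.1098779.
So the INR growth factor = 1.0376935.
r = ln(1.0376935)/(15/12) = 0.029600 → 2.96%.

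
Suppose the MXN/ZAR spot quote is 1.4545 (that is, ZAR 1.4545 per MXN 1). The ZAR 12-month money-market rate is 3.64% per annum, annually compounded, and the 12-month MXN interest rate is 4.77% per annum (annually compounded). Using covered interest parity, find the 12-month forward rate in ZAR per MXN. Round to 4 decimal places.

T = 1 year.
ZAR growth factor: (1 + 0.0364)^1 = 1.036400.
MXN accumulates by (1 + 0.0477)^1 = 1.047700.
So F = 1.4545 × 1.036400 / 1.047700 = 1.438812 (ZAR/MXN).

1.4388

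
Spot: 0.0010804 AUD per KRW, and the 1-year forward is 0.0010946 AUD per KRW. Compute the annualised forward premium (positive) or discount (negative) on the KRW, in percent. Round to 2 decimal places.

+1.31%

T = 1 year.
Period premium: (0.0010946 − 0.0010804)/0.0010804 = 0.0131433.
Annualise by dividing by T: 0.0131433 / 1 = 0.013143 → 1.31%.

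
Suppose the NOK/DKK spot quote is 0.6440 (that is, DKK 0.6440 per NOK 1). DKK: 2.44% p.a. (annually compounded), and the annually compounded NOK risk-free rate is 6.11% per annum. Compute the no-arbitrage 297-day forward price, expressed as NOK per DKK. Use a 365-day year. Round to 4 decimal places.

T = 297/365 years.
Growth of 1 DKK over T: (1 + 0.0244)^(297/365) = 1.0198096.
Growth of 1 NOK over T: (1 + 0.0611)^(297/365) = 1.0494406.
So F = 0.644 × 1.0198096 / 1.0494406 = 0.6258166 (DKK/NOK).
Invert for NOK per DKK: 1 / 0.6258166 = 1.5979.

1.5979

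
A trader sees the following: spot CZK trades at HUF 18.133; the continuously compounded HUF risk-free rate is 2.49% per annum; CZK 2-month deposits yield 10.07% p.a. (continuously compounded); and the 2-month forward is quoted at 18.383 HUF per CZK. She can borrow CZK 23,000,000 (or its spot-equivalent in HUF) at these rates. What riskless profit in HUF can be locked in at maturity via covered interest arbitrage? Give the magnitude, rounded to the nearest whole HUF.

T = 2/12 years.
Keep in CZK, deliver into the forward: 23,000,000·1.01692496471·18.383 = HUF 429,965,027.40.
Swap to HUF now, deposit: 23,000,000·18.133·1.00415862317 = HUF 418,793,391.22.
The quoted forward overvalues CZK, so borrow HUF, buy CZK at spot, deposit the CZK at 10.07%, and sell the proceeds forward at 18.383.
Arbitrage profit = |429,965,027.40 − 418,793,391.22| = HUF 11,171,636.

HUF 11,171,636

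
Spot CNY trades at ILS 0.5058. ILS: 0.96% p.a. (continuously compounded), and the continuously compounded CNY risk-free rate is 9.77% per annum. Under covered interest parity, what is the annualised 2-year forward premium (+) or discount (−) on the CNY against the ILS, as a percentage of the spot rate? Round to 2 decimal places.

T = 2 years.
CIP forward (ILS per CNY) = 0.5058 × 1.0193855/1.2157972 = 0.4240882.
Annualised premium = (F − S)/S × (1/T) = (0.4240882 − 0.5058)/0.5058 ÷ 2 = -8.08%.

-8.08%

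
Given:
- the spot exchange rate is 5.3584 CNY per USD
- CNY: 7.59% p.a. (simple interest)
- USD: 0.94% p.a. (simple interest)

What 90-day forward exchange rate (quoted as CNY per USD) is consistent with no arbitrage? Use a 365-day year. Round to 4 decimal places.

T = 90/365 years.
CNY accumulates by 1 + 0.0759×90/365 = 1.0187151.
Growth of 1 USD over T: 1 + 0.0094×90/365 = 1.0023178.
So F = 5.3584 × 1.0187151 / 1.0023178 = 5.446060 (CNY/USD).

5.4461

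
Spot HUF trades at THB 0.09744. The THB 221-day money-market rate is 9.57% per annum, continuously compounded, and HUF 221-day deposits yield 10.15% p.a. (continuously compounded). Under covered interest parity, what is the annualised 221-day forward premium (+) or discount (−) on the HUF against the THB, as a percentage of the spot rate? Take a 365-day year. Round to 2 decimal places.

-0.58%

T = 221/365 years.
No-arbitrage forward: 0.09744 × 1.0596561 / 1.0633839 = 0.09709841 THB/HUF.
Annualised premium = (F − S)/S × (1/T) = (0.09709841 − 0.09744)/0.09744 ÷ (221/365) = -0.58%.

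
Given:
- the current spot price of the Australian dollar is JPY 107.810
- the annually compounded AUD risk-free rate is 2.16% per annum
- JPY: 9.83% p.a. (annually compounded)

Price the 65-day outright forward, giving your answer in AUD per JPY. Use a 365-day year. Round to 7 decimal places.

T = 65/365 years.
Growth of 1 JPY over T: (1 + 0.0983)^(65/365) = 1.0168378.
AUD growth factor: (1 + 0.0216)^(65/365) = 1.0038129.
So F = 107.81 × 1.0168378 / 1.0038129 = 109.2089 (JPY/AUD).
Quoted the other way: 1/109.2089 = 0.0091568 AUD per JPY.

0.0091568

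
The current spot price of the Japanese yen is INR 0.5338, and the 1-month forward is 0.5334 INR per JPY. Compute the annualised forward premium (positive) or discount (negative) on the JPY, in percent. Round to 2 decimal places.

T = 1/12 years.
JPY trades forward at -0.07493% vs spot over the period.
Annualise by dividing by T: -0.0007493 / (1/12) = -0.008992 → -0.90%.

-0.90%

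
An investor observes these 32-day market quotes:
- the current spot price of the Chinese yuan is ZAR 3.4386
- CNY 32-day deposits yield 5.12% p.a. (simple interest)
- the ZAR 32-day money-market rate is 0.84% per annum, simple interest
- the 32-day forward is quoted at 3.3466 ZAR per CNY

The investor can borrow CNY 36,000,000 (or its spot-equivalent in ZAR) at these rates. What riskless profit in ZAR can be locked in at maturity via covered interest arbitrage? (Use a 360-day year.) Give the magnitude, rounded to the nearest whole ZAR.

T = 32/360 years.
Route A — deposit CNY, sell forward: 36,000,000 × 1.00455111111 × 3.3466 = ZAR 121,025,906.94.
Route B — convert at spot, deposit ZAR: 36,000,000 × 3.4386 × 1.00074666667 = ZAR 123,882,029.57.
The quoted forward undervalues CNY, so borrow CNY, convert to ZAR at spot, deposit the ZAR at 0.84%, and buy CNY forward at 3.3466 to cover the loan.
Profit = 123,882,029.57 − 121,025,906.94 = ZAR 2,856,123.

ZAR 2,856,123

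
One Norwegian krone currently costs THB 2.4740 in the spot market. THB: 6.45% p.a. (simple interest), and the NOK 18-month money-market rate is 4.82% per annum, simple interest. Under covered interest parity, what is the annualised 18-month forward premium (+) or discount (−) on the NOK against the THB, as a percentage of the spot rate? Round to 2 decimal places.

+1.52%

T = 18/12 years.
F = S · g_THB/g_NOK = 2.474 × 1.096750/1.072300 = 2.5304108.
Annualised premium = (F − S)/S × (1/T) = (2.5304108 − 2.474)/2.474 ÷ (18/12) = 1.52%.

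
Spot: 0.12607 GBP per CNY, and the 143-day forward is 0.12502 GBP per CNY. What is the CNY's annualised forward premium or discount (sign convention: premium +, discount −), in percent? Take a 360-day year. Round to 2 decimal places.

-2.10%

T = 143/360 years.
(F − S)/S = (0.12502 − 0.12607)/0.12607 = -0.0083287.
Per annum: -0.0083287 / (143/360) = -0.020967 = -2.10%.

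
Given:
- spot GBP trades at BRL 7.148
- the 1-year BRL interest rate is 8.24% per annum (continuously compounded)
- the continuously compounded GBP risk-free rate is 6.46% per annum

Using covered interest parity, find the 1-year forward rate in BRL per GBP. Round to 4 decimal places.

T = 1 year.
BRL accumulates by e^(0.0824×1) = 1.0858901.
GBP growth factor: e^(0.0646×1) = 1.0667322.
CIP: F = S · (grow BRL)/(grow GBP) = 7.148 × 1.0858901/1.0667322 = 7.276374 BRL per GBP.

7.2764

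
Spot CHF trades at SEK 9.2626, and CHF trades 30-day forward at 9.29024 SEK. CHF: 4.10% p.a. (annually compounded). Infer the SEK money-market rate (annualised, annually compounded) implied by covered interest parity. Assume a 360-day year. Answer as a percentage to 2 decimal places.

7.89%

T = 30/360 years.
By CIP, F/S equals the SEK-to-CHF growth ratio: 9.29024/9.2626 = 1.0029840.
CHF growth factor: (1 + 0.0410)^(30/360) = 1.0033541.
So the SEK growth factor = 1.0063481.
Annualise: 1.0063481^(360/30) − 1 = 0.078894 = 7.89%.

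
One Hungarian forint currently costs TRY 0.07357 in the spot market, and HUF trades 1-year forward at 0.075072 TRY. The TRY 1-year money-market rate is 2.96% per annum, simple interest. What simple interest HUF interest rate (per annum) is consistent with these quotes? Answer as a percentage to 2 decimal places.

0.90%

T = 1 year.
F/S = 0.075072/0.07357 = 1.0204159 = (growth of TRY) / (growth of HUF).
The TRY side grows by 1 + 0.0296×1 = 1.029600.
So the HUF growth factor = 1.0090003.
(1.0090003 − 1)/T = 0.009000, i.e. 0.90%.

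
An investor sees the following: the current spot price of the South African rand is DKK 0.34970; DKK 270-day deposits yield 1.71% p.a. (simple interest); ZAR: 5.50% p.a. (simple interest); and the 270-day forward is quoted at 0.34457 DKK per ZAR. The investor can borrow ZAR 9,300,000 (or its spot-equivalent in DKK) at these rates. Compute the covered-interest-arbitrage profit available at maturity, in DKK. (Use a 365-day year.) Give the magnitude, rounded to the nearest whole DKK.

DKK 41,528

T = 270/365 years.
Route A — deposit ZAR, sell forward: 9,300,000 × 1.040684932 × 0.34457 = DKK 3,334,875.91.
Route B — convert at spot, deposit DKK: 9,300,000 × 0.34970 × 1.012649315 = DKK 3,293,348.23.
The quoted forward overvalues ZAR, so borrow DKK, buy ZAR at spot, deposit the ZAR at 5.50%, and sell the proceeds forward at 0.34457.
Arbitrage profit = |3,334,875.91 − 3,293,348.23| = DKK 41,528.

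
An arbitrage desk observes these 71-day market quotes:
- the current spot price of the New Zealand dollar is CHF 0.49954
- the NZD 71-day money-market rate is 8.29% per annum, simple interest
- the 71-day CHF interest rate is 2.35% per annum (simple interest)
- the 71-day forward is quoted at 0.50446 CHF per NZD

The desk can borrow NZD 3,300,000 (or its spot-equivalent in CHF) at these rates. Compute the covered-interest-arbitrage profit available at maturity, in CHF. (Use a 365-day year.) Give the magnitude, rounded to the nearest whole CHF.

T = 71/365 years.
Route A — deposit NZD, sell forward: 3,300,000 × 1.016125753 × 0.50446 = CHF 1,691,562.83.
Route B — convert at spot, deposit CHF: 3,300,000 × 0.49954 × 1.004571233 = CHF 1,656,017.60.
The quoted forward overvalues NZD, so borrow CHF, buy NZD at spot, deposit the NZD at 8.29%, and sell the proceeds forward at 0.50446.
The gap between the two covered legs is CHF 35,545.

CHF 35,545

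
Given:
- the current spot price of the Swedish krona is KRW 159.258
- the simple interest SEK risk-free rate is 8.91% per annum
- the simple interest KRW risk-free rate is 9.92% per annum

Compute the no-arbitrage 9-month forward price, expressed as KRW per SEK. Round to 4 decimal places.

160.3888

T = 9/12 years.
KRW accumulates by 1 + 0.0992×9/12 = 1.074400.
SEK growth factor: 1 + 0.0891×9/12 = 1.066825.
Forward (KRW per SEK) = 159.258 × 1.074400 / 1.066825 = 160.388813.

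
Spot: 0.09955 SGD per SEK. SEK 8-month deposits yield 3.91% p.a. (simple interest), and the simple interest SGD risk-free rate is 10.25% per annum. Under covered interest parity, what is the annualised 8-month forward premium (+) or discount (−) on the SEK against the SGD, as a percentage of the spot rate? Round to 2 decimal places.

T = 8/12 years.
F = S · g_SGD/g_SEK = 0.09955 × 1.0683333/1.0260667 = 0.10365075.
(F − S)/S ÷ T = (0.10365075 − 0.09955)/0.09955/(8/12) = 0.061789 → 6.18%.

+6.18%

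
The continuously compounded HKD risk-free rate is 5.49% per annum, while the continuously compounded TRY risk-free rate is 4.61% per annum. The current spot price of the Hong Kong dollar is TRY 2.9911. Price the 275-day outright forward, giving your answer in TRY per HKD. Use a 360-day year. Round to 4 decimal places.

2.9711

T = 275/360 years.
TRY growth factor: e^(0.0461×275/360) = 1.0358427.
Growth of 1 HKD over T: e^(0.0549×275/360) = 1.0428293.
CIP: F = S · (grow TRY)/(grow HKD) = 2.9911 × 1.0358427/1.0428293 = 2.971061 TRY per HKD.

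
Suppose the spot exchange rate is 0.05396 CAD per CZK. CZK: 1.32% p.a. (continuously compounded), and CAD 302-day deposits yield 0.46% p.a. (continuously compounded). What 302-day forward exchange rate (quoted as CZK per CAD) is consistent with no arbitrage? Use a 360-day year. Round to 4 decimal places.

T = 302/360 years.
Growth of 1 CAD over T: e^(0.0046×302/360) = 1.00386634.
Growth of 1 CZK over T: e^(0.0132×302/360) = 1.01113487.
So F = 0.05396 × 1.00386634 / 1.01113487 = 0.053572109 (CAD/CZK).
Quoted the other way: 1/0.053572109 = 18.6664 CZK per CAD.

18.6664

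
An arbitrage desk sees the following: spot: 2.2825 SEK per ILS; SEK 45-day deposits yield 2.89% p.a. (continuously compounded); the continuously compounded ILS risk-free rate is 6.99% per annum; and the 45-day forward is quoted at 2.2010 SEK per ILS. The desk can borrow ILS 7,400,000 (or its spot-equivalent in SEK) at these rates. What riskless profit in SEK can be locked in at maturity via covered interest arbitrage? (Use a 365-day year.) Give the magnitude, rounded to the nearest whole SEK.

SEK 522,420

T = 45/365 years.
Route A — deposit ILS, sell forward: 7,400,000 × 1.0086550484 × 2.2010 = SEK 16,428,368.24.
Route B — convert at spot, deposit SEK: 7,400,000 × 2.2825 × 1.0035693688 = SEK 16,950,788.42.
The quoted forward undervalues ILS, so borrow ILS, convert to SEK at spot, deposit the SEK at 2.89%, and buy ILS forward at 2.2010 to cover the loan.
Arbitrage profit = |16,428,368.24 − 16,950,788.42| = SEK 522,420.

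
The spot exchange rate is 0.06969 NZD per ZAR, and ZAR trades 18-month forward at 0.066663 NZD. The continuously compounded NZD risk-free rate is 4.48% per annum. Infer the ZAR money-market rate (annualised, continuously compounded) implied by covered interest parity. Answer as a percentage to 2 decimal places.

T = 18/12 years.
CIP gives F = S · g_NZD/g_ZAR, so g_NZD/g_ZAR = 0.066663/0.06969 = 0.9565648.
NZD growth factor: e^(0.0448×18/12) = 1.0695094.
Hence g_ZAR = 1.1180731.
r = ln(1.1180731)/(18/12) = 0.074405 → 7.44%.

7.44%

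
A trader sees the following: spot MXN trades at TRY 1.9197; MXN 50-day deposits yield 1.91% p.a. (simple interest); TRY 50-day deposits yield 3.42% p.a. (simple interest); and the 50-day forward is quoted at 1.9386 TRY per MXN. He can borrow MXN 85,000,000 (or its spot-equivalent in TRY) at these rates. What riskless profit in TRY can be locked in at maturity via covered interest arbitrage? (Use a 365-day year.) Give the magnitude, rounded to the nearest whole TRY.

TRY 1,273,178

T = 50/365 years.
Route A — deposit MXN, sell forward: 85,000,000 × 1.00261643836 × 1.9386 = TRY 165,212,139.33.
Route B — convert at spot, deposit TRY: 85,000,000 × 1.9197 × 1.00468493151 = TRY 163,938,961.36.
The quoted forward overvalues MXN, so borrow TRY, buy MXN at spot, deposit the MXN at 1.91%, and sell the proceeds forward at 1.9386.
The gap between the two covered legs is TRY 1,273,178.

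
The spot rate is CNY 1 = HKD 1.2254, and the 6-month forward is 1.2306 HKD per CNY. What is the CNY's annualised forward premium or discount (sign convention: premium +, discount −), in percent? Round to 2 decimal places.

T = 6/12 years.
(F − S)/S = (1.2306 − 1.2254)/1.2254 = 0.0042435.
×(1/T) gives 0.85% p.a.

+0.85%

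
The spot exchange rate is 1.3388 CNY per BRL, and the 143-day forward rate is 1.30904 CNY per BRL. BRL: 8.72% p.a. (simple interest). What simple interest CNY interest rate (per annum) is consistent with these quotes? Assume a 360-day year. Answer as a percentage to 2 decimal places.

2.93%

T = 143/360 years.
F/S = 1.30904/1.3388 = 0.9777711 = (growth of CNY) / (growth of BRL).
BRL growth factor: 1 + 0.0872×143/360 = 1.0346378.
So the CNY growth factor = 1.0116389.
r = (1.0116389 − 1)/(143/360) = 0.029301 → 2.93%.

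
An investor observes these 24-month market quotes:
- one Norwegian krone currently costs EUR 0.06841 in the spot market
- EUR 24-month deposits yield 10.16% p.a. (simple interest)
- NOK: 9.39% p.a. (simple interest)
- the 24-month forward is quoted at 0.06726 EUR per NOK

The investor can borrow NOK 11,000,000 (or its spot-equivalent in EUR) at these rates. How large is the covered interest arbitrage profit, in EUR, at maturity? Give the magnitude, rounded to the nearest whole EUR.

EUR 26,614

T = 2 years.
Invest the NOK and cover forward: 11,000,000 × 1.187800 × 0.06726 = EUR 878,805.71.
Convert at spot and invest in EUR: 11,000,000 × 0.06841 × 1.203200 = EUR 905,420.03.
The quoted forward undervalues NOK, so borrow NOK, convert to EUR at spot, deposit the EUR at 10.16%, and buy NOK forward at 0.06726 to cover the loan.
The gap between the two covered legs is EUR 26,614.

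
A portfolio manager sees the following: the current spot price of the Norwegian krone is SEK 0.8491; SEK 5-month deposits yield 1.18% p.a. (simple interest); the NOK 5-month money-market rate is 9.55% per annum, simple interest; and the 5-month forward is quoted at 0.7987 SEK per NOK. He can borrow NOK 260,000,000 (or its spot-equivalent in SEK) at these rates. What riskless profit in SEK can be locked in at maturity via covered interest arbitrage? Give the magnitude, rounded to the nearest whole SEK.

SEK 5,926,216

T = 5/12 years.
Keep in NOK, deliver into the forward: 260,000,000·1.03979166667·0.7987 = SEK 215,925,217.08.
Swap to SEK now, deposit: 260,000,000·0.8491·1.00491666667 = SEK 221,851,432.83.
The quoted forward undervalues NOK, so borrow NOK, convert to SEK at spot, deposit the SEK at 1.18%, and buy NOK forward at 0.7987 to cover the loan.
The gap between the two covered legs is SEK 5,926,216.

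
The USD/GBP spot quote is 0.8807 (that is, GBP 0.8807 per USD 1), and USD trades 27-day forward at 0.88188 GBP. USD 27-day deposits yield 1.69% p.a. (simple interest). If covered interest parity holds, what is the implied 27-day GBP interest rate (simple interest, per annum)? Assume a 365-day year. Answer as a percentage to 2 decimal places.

T = 27/365 years.
CIP gives F = S · g_GBP/g_USD, so g_GBP/g_USD = 0.88188/0.8807 = 1.0013398.
The USD side grows by 1 + 0.0169×27/365 = 1.0012501.
That pins the GBP growth at 1.0025916.
r = (1.0025916 − 1)/(27/365) = 0.035035 → 3.50%.

3.50%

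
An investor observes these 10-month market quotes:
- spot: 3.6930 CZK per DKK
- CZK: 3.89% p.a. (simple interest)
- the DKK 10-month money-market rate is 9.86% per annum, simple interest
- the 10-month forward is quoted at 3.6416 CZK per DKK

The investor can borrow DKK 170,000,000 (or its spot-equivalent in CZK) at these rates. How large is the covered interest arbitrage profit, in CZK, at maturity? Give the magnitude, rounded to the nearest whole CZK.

CZK 21,777,575

T = 10/12 years.
Invest the DKK and cover forward: 170,000,000 × 1.08216666667 × 3.6416 = CZK 669,939,082.67.
Convert at spot and invest in CZK: 170,000,000 × 3.6930 × 1.03241666667 = CZK 648,161,507.50.
The quoted forward overvalues DKK, so borrow CZK, buy DKK at spot, deposit the DKK at 9.86%, and sell the proceeds forward at 3.6416.
Profit = 669,939,082.67 − 648,161,507.50 = CZK 21,777,575.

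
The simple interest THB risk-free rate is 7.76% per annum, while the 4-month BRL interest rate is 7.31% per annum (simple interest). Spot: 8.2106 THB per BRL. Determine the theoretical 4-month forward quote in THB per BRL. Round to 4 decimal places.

T = 4/12 years.
Growth of 1 THB over T: 1 + 0.0776×4/12 = 1.0258667.
BRL growth factor: 1 + 0.0731×4/12 = 1.0243667.
So F = 8.2106 × 1.0258667 / 1.0243667 = 8.222623 (THB/BRL).

8.2226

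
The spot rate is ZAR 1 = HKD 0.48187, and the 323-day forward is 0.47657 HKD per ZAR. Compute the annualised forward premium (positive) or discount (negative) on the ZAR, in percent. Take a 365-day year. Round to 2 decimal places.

-1.24%

T = 323/365 years.
ZAR trades forward at -1.09988% vs spot over the period.
Per annum: -0.0109988 / (323/365) = -0.012429 = -1.24%.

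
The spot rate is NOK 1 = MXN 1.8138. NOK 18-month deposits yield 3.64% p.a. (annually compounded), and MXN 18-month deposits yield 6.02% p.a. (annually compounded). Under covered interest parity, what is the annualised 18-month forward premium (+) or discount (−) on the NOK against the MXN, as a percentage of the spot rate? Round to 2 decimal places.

+2.31%

T = 18/12 years.
F = S · g_MXN/g_NOK = 1.8138 × 1.0916457/1.0550939 = 1.8766358.
Annualised premium = (F − S)/S × (1/T) = (1.8766358 − 1.8138)/1.8138 ÷ (18/12) = 2.31%.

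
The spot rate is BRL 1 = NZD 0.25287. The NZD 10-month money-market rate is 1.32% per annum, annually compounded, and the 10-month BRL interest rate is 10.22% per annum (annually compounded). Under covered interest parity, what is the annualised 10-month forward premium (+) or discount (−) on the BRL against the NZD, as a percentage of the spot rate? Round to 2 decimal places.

T = 10/12 years.
CIP forward (NZD per BRL) = 0.25287 × 1.010988/1.0844687 = 0.23573620.
Annualised premium = (F − S)/S × (1/T) = (0.23573620 − 0.25287)/0.25287 ÷ (10/12) = -8.13%.

-8.13%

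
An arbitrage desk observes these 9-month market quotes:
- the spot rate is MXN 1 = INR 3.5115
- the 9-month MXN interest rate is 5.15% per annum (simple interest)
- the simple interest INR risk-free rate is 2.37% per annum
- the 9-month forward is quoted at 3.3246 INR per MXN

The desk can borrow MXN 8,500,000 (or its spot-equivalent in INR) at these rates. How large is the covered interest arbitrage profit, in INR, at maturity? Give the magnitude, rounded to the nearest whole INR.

T = 9/12 years.
Keep in MXN, deliver into the forward: 8,500,000·1.038625·3.3246 = INR 29,350,607.74.
Swap to INR now, deposit: 8,500,000·3.5115·1.017775 = INR 30,378,293.76.
The quoted forward undervalues MXN, so borrow MXN, convert to INR at spot, deposit the INR at 2.37%, and buy MXN forward at 3.3246 to cover the loan.
The gap between the two covered legs is INR 1,027,686.

INR 1,027,686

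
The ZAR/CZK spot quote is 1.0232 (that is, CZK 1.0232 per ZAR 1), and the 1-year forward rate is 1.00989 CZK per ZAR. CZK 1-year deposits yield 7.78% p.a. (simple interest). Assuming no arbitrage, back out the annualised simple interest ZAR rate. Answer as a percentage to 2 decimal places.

9.20%

T = 1 year.
By CIP, F/S equals the CZK-to-ZAR growth ratio: 1.00989/1.0232 = 0.9869918.
The CZK side grows by 1 + 0.0778×1 = 1.077800.
So the ZAR growth factor = 1.092005.
(1.092005 − 1)/T = 0.092005, i.e. 9.20%.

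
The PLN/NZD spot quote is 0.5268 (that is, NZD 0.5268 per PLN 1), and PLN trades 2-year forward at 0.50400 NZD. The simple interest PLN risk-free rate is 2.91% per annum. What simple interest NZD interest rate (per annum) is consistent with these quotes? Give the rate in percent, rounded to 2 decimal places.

0.62%

T = 2 years.
F/S = 0.504/0.5268 = 0.9567198 = (growth of NZD) / (growth of PLN).
The PLN side grows by 1 + 0.0291×2 = 1.058200.
So the NZD growth factor = 1.0124009.
r = (1.0124009 − 1)/2 = 0.006200 → 0.62%.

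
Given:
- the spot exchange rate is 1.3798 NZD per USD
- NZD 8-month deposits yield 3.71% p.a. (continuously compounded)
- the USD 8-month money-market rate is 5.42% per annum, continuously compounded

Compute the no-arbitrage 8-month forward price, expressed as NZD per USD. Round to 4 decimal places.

T = 8/12 years.
NZD growth factor: e^(0.0371×8/12) = 1.0250417.
USD growth factor: e^(0.0542×8/12) = 1.0367941.
CIP: F = S · (grow NZD)/(grow USD) = 1.3798 × 1.0250417/1.0367941 = 1.364160 NZD per USD.

1.3642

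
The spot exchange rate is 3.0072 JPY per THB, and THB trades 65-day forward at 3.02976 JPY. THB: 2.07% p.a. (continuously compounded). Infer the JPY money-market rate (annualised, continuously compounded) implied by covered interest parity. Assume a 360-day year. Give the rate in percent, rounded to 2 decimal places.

6.21%

T = 65/360 years.
F/S = 3.02976/3.0072 = 1.0075020 = (growth of JPY) / (growth of THB).
THB growth factor: e^(0.0207×65/360) = 1.0037445.
So the JPY growth factor = 1.0112746.
Take logs: ln 1.0112746 / (65/360) = 0.062095, so 6.21%.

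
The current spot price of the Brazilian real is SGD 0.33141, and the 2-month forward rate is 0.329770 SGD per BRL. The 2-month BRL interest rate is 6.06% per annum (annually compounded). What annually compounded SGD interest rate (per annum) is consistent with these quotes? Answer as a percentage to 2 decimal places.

T = 2/12 years.
CIP gives F = S · g_SGD/g_BRL, so g_SGD/g_BRL = 0.32977/0.33141 = 0.9950514.
BRL growth factor: (1 + 0.0606)^(2/12) = 1.009854.
So the SGD growth factor = 1.0048566.
Annualise: 1.0048566^(12/2) − 1 = 0.029496 = 2.95%.

2.95%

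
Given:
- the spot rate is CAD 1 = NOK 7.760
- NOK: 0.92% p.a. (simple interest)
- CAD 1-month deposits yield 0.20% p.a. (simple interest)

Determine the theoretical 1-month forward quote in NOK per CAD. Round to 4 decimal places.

T = 1/12 years.
Growth of 1 NOK over T: 1 + 0.0092×1/12 = 1.0007667.
Growth of 1 CAD over T: 1 + 0.0020×1/12 = 1.0001667.
Forward (NOK per CAD) = 7.76 × 1.0007667 / 1.0001667 = 7.764655.

7.7647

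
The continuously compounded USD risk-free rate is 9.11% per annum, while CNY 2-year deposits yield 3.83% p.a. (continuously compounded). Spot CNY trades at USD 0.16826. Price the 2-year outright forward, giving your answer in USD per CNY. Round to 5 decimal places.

0.18700

T = 2 years.
USD accumulates by e^(0.0911×2) = 1.1998541.
Growth of 1 CNY over T: e^(0.0383×2) = 1.0796101.
Forward (USD per CNY) = 0.16826 × 1.1998541 / 1.0796101 = 0.1870003.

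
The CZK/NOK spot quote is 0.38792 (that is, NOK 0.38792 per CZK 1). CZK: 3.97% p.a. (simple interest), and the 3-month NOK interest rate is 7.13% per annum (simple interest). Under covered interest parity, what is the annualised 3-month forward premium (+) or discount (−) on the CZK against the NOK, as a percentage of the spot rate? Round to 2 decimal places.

+3.13%

T = 3/12 years.
F = S · g_NOK/g_CZK = 0.38792 × 1.017825/1.009925 = 0.39095445.
Annualised premium = (F − S)/S × (1/T) = (0.39095445 − 0.38792)/0.38792 ÷ (3/12) = 3.13%.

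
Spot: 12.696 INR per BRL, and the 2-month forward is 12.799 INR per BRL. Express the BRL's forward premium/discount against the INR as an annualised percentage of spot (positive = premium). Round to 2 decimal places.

+4.87%

T = 2/12 years.
(F − S)/S = (12.799 − 12.696)/12.696 = 0.0081128.
×(1/T) gives 4.87% p.a.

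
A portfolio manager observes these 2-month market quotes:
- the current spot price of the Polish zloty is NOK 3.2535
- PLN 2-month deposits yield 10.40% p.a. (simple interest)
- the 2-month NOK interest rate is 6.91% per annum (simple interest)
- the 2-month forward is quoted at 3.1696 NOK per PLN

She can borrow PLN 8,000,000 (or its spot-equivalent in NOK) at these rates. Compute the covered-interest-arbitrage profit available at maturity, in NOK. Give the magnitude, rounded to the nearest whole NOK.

T = 2/12 years.
Invest the PLN and cover forward: 8,000,000 × 1.0173333333 × 3.1696 = NOK 25,796,317.87.
Convert at spot and invest in NOK: 8,000,000 × 3.2535 × 1.0115166667 = NOK 26,327,755.80.
The quoted forward undervalues PLN, so borrow PLN, convert to NOK at spot, deposit the NOK at 6.91%, and buy PLN forward at 3.1696 to cover the loan.
Arbitrage profit = |25,796,317.87 − 26,327,755.80| = NOK 531,438.

NOK 531,438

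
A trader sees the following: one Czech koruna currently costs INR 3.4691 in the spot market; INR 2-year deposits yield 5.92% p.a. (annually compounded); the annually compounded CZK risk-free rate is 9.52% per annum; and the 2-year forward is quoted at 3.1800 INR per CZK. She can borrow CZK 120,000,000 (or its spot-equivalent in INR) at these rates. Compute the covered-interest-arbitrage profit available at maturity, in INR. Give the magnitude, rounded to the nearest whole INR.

INR 9,324,830

T = 2 years.
Invest the CZK and cover forward: 120,000,000 × 1.19946304 × 3.1800 = INR 457,715,096.06.
Convert at spot and invest in INR: 120,000,000 × 3.4691 × 1.12190464 = INR 467,039,926.39.
The quoted forward undervalues CZK, so borrow CZK, convert to INR at spot, deposit the INR at 5.92%, and buy CZK forward at 3.1800 to cover the loan.
The gap between the two covered legs is INR 9,324,830.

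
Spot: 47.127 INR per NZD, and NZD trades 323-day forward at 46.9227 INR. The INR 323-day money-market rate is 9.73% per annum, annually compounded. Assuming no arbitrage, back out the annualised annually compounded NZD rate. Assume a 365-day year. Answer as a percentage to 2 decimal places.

T = 323/365 years.
F/S = 46.9227/47.127 = 0.9956649 = (growth of INR) / (growth of NZD).
The INR side grows by (1 + 0.0973)^(323/365) = 1.0856384.
So the NZD growth factor = 1.0903652.
r = 1.0903652^(365/323) − 1 = 0.102700 → 10.27%.

10.27%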